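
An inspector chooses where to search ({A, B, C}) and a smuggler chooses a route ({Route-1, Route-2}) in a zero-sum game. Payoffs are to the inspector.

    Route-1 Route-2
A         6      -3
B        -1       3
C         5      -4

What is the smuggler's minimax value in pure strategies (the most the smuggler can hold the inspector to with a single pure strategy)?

3

Column maxima: Route-1 → 6, Route-2 → 3.
The smallest of these is 3.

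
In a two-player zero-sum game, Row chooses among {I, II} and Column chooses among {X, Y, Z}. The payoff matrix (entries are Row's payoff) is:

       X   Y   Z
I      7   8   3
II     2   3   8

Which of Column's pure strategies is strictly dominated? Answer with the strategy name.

X holds Row's payoff strictly below Y in every row: 7 < 8, 2 < 3.
So Y is strictly dominated for Column.

Y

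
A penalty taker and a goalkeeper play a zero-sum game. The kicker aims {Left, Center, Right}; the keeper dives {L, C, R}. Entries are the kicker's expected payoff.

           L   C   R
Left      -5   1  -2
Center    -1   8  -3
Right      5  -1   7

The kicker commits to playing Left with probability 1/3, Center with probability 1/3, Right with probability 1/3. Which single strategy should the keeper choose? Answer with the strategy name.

If the keeper plays L, the kicker's expected payoff is (1/3)·(-5) + (1/3)·(-1) + (1/3)·5 = -1/3.
If the keeper plays C, the kicker's expected payoff is (1/3)·1 + (1/3)·8 + (1/3)·(-1) = 8/3.
If the keeper plays R, the kicker's expected payoff is (1/3)·(-2) + (1/3)·(-3) + (1/3)·7 = 2/3.
The keeper minimizes the kicker's payoff; the smallest is -1/3, so the best response is L.

L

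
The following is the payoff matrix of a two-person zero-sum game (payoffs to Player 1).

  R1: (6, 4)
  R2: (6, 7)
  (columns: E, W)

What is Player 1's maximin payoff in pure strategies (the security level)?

6

Row minima: R1 → 4, R2 → 6.
The best of these is 6.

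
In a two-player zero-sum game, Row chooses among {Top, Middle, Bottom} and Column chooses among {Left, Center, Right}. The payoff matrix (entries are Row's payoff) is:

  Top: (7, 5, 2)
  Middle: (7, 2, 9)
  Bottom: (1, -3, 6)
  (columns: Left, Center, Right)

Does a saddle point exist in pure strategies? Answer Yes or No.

Row minima: Top → 2, Middle → 2, Bottom → -3; maximin = 2.
Column maxima: Left → 7, Center → 5, Right → 9; minimax = 5.
2 ≠ 5, so no pure-strategy equilibrium exists.

No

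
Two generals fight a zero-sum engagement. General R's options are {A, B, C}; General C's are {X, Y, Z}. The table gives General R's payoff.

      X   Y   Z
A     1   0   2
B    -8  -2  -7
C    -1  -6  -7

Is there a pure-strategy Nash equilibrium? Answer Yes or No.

Row minima: A → 0, B → -8, C → -7; maximin = 0.
Column maxima: X → 1, Y → 0, Z → 2; minimax = 0.
maximin = minimax = 0, so a saddle point exists.

Yes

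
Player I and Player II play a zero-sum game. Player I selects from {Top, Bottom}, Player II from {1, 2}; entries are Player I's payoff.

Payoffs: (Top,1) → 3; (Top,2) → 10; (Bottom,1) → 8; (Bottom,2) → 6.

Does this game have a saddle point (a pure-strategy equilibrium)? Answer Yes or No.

No

Row minima: Top → 3, Bottom → 6; maximin = 6.
Column maxima: 1 → 8, 2 → 10; minimax = 8.
6 ≠ 8, so no pure-strategy equilibrium exists.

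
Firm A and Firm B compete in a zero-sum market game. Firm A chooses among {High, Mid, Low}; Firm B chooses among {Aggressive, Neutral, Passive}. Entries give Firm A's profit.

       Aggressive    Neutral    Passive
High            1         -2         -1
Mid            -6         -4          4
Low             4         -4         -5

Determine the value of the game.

Row minima: High → -2, Mid → -6, Low → -5; maximin = -2.
Column maxima: Aggressive → 4, Neutral → -2, Passive → 4; minimax = -2.
Since maximin = minimax = -2, there is a saddle point and the value is -2.

-2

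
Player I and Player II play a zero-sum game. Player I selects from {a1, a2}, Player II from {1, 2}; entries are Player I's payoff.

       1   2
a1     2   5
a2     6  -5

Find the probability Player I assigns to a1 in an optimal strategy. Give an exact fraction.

11/14

Row minima: a1 → 2, a2 → -5; maximin = 2.
Column maxima: 1 → 6, 2 → 5; minimax = 5.
2 ≠ 5, so there is no saddle point; optimal play is mixed.
Let Player I play a1 with probability p. Expected payoff against 1: 2p + 6(1−p) = −4p + 6; against 2: 5p + (-5)(1−p) = 10p − 5.
Setting these equal: −4p + 6 = 10p − 5 ⇒ −14p = -11 ⇒ p = 11/14, and the value is (-4)·(11/14) + 6 = 20/7.
For Player II: with q = P(1), equating a1's and a2's payoffs gives −3q + 5 = 11q − 5 ⇒ q = 5/7.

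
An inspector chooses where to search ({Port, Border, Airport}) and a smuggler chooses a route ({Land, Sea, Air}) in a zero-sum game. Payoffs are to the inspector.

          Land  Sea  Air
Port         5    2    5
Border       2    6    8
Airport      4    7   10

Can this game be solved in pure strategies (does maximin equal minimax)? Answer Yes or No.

Row minima: Port → 2, Border → 2, Airport → 4; maximin = 4.
Column maxima: Land → 5, Sea → 7, Air → 10; minimax = 5.
4 ≠ 5, so no pure-strategy equilibrium exists.

No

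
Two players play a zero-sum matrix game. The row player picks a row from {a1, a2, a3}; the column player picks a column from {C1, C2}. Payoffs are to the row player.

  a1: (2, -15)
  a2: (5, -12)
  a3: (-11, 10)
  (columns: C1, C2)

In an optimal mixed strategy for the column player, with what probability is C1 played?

11/19

Row minima: a1 → -15, a2 → -12, a3 → -11; maximin = -11.
Column maxima: C1 → 5, C2 → 10; minimax = 5.
-11 ≠ 5, so there is no saddle point; optimal play is mixed.
a1 is strictly dominated by a2, so the row player never plays it.
On the remaining 2×2 (a2, a3 vs C1, C2):
Let the row player play a2 with probability p. Expected payoff against C1: 5p + (-11)(1−p) = 16p − 11; against C2: (-12)p + 10(1−p) = −22p + 10.
Setting these equal: 16p − 11 = −22p + 10 ⇒ 38p = 21 ⇒ p = 21/38, and the value is (16)·(21/38) − 11 = -41/19.
For the column player: with q = P(C1), equating a2's and a3's payoffs gives 17q − 12 = −21q + 10 ⇒ q = 11/19.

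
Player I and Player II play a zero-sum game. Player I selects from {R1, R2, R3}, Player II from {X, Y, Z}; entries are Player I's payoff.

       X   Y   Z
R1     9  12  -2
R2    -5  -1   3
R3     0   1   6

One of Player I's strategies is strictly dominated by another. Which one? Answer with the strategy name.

R2

R3 gives a strictly higher payoff than R2 against every column: 0 > -5, 1 > -1, 6 > 3.
So R2 is strictly dominated and Player I never plays it.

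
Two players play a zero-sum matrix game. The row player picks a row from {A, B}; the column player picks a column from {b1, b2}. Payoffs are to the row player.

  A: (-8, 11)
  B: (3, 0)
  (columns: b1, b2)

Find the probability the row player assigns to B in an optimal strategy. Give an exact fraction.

Row minima: A → -8, B → 0; maximin = 0.
Column maxima: b1 → 3, b2 → 11; minimax = 3.
0 ≠ 3, so there is no saddle point; optimal play is mixed.
Let the row player play A with probability p. Expected payoff against b1: (-8)p + 3(1−p) = −11p + 3; against b2: 11p + 0(1−p) = 11p.
Setting these equal: −11p + 3 = 11p ⇒ −22p = -3 ⇒ p = 3/22, and the value is (-11)·(3/22) + 3 = 3/2.
For the column player: with q = P(b1), equating A's and B's payoffs gives −19q + 11 = 3q ⇒ q = 1/2.

19/22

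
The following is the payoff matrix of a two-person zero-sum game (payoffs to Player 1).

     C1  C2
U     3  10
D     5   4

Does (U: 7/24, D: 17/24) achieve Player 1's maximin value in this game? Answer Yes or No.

No

Against C1 this mix gives (7/24)·3 + (17/24)·5 = 53/12.
Against C2 this mix gives (7/24)·10 + (17/24)·4 = 23/4.
Player 2 will play C1, holding Player 1 to 53/12. Shifting weight toward the row that does better against C1 would raise this floor (the equalizing mix achieves 19/4 against both C1 and C2), so the proposed strategy is not optimal.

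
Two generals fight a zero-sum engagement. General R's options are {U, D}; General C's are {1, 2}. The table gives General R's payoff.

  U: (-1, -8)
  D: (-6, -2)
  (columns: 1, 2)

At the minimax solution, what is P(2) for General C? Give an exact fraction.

Row minima: U → -8, D → -6; maximin = -6.
Column maxima: 1 → -1, 2 → -2; minimax = -2.
-6 ≠ -2, so there is no saddle point; optimal play is mixed.
Let General R play U with probability p. Expected payoff against 1: (-1)p + (-6)(1−p) = 5p − 6; against 2: (-8)p + (-2)(1−p) = −6p − 2.
Setting these equal: 5p − 6 = −6p − 2 ⇒ 11p = 4 ⇒ p = 4/11, and the value is (5)·(4/11) − 6 = -46/11.
For General C: with q = P(1), equating U's and D's payoffs gives 7q − 8 = −4q − 2 ⇒ q = 6/11.

5/11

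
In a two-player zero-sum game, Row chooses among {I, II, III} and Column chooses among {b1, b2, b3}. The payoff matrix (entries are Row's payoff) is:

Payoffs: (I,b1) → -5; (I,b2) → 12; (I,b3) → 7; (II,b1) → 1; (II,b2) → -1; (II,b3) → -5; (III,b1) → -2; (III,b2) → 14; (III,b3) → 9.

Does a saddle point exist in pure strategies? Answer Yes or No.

No

Row minima: I → -5, II → -5, III → -2; maximin = -2.
Column maxima: b1 → 1, b2 → 14, b3 → 9; minimax = 1.
-2 ≠ 1, so no pure-strategy equilibrium exists.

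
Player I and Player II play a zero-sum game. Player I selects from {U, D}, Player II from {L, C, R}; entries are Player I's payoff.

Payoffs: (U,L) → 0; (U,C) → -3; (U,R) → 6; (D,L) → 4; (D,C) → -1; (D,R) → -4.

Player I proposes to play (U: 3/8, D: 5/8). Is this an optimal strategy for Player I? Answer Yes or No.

Against L this mix gives (3/8)·0 + (5/8)·4 = 5/2.
Against C this mix gives (3/8)·(-3) + (5/8)·(-1) = -7/4.
Against R this mix gives (3/8)·6 + (5/8)·(-4) = -1/4.
Player II will play C, holding Player I to -7/4. Shifting weight toward the row that does better against C would raise this floor (the equalizing mix achieves -3/2 against both C and R), so the proposed strategy is not optimal.

No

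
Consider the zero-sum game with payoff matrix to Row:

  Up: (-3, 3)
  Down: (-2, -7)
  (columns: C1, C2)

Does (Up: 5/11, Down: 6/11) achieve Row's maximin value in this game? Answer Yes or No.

Against C1 this mix gives (5/11)·(-3) + (6/11)·(-2) = -27/11.
Against C2 this mix gives (5/11)·3 + (6/11)·(-7) = -27/11.
All of Column's active replies (C1, C2) yield -27/11, and no column does worse for Row. The mix makes Column indifferent and guarantees -27/11, so it is optimal.

Yes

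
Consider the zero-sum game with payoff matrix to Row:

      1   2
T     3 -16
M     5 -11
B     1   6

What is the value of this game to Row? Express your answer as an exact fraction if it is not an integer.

Row minima: T → -16, M → -11, B → 1; maximin = 1.
Column maxima: 1 → 5, 2 → 6; minimax = 5.
1 ≠ 5, so there is no saddle point; optimal play is mixed.
T is strictly dominated by M, so Row never plays it.
On the remaining 2×2 (M, B vs 1, 2):
Let Row play M with probability p. Expected payoff against 1: 5p + 1(1−p) = 4p + 1; against 2: (-11)p + 6(1−p) = −17p + 6.
Setting these equal: 4p + 1 = −17p + 6 ⇒ 21p = 5 ⇒ p = 5/21, and the value is (4)·(5/21) + 1 = 41/21.
For Column: with q = P(1), equating M's and B's payoffs gives 16q − 11 = −5q + 6 ⇒ q = 17/21.

41/21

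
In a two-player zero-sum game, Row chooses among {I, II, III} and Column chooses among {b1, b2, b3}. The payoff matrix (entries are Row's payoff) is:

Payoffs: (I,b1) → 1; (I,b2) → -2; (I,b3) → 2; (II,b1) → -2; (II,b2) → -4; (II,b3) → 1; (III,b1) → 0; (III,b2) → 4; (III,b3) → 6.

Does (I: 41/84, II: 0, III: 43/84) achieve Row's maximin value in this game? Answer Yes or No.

Against b1 this mix gives (41/84)·1 + (43/84)·0 = 41/84.
Against b2 this mix gives (41/84)·(-2) + (43/84)·4 = 15/14.
Against b3 this mix gives (41/84)·2 + (43/84)·6 = 85/21.
Column will play b1, holding Row to 41/84. Shifting weight toward the row that does better against b1 would raise this floor (the equalizing mix achieves 4/7 against both b1 and b2), so the proposed strategy is not optimal.

No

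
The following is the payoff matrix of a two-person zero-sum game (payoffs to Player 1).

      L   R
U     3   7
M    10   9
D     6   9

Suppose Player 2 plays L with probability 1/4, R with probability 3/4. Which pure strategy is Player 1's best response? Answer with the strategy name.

Expected payoff of U: (1/4)·3 + (3/4)·7 = 6.
Expected payoff of M: (1/4)·10 + (3/4)·9 = 37/4.
Expected payoff of D: (1/4)·6 + (3/4)·9 = 33/4.
The largest is 37/4, so Player 1's best response is M.

M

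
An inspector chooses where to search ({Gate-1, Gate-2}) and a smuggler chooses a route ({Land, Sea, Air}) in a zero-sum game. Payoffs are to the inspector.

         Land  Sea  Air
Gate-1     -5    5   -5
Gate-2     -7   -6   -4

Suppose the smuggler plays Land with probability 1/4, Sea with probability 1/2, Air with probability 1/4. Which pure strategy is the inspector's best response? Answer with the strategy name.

Gate-1

Expected payoff of Gate-1: (1/4)·(-5) + (1/2)·5 + (1/4)·(-5) = 0.
Expected payoff of Gate-2: (1/4)·(-7) + (1/2)·(-6) + (1/4)·(-4) = -23/4.
The largest is 0, so the inspector's best response is Gate-1.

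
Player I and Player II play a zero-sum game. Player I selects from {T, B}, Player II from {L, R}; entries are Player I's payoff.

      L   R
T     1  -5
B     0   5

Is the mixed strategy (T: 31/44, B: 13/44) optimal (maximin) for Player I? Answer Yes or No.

Against L this mix gives (31/44)·1 + (13/44)·0 = 31/44.
Against R this mix gives (31/44)·(-5) + (13/44)·5 = -45/22.
Player II will play R, holding Player I to -45/22. Shifting weight toward the row that does better against R would raise this floor (the equalizing mix achieves 5/11 against both R and L), so the proposed strategy is not optimal.

No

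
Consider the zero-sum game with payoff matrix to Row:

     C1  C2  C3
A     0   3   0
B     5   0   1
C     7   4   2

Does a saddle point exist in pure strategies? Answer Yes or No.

Row minima: A → 0, B → 0, C → 2; maximin = 2.
Column maxima: C1 → 7, C2 → 4, C3 → 2; minimax = 2.
maximin = minimax = 2, so a saddle point exists.

Yes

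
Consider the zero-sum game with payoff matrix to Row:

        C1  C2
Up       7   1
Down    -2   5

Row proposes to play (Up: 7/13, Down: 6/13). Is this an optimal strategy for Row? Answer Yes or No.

Yes

Against C1 this mix gives (7/13)·7 + (6/13)·(-2) = 37/13.
Against C2 this mix gives (7/13)·1 + (6/13)·5 = 37/13.
All of Column's active replies (C1, C2) yield 37/13, and no column does worse for Row. The mix makes Column indifferent and guarantees 37/13, so it is optimal.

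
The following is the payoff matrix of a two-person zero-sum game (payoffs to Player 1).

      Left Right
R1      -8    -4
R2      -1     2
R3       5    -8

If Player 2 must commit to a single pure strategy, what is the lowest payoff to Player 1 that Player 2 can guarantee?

Column maxima: Left → 5, Right → 2.
The smallest of these is 2.

2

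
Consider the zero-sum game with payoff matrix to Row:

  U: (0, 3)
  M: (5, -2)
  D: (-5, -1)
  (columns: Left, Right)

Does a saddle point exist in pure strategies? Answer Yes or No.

Row minima: U → 0, M → -2, D → -5; maximin = 0.
Column maxima: Left → 5, Right → 3; minimax = 3.
0 ≠ 3, so no pure-strategy equilibrium exists.

No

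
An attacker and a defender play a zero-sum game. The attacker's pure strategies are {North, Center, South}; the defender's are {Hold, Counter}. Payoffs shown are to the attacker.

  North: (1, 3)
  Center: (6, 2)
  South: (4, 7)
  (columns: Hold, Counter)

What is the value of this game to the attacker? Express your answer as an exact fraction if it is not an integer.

Row minima: North → 1, Center → 2, South → 4; maximin = 4.
Column maxima: Hold → 6, Counter → 7; minimax = 6.
4 ≠ 6, so there is no saddle point; optimal play is mixed.
North is strictly dominated by South, so the attacker never plays it.
On the remaining 2×2 (Center, South vs Hold, Counter):
Let the attacker play Center with probability p. Expected payoff against Hold: 6p + 4(1−p) = 2p + 4; against Counter: 2p + 7(1−p) = −5p + 7.
Setting these equal: 2p + 4 = −5p + 7 ⇒ 7p = 3 ⇒ p = 3/7, and the value is (2)·(3/7) + 4 = 34/7.
For the defender: with q = P(Hold), equating Center's and South's payoffs gives 4q + 2 = −3q + 7 ⇒ q = 5/7.

34/7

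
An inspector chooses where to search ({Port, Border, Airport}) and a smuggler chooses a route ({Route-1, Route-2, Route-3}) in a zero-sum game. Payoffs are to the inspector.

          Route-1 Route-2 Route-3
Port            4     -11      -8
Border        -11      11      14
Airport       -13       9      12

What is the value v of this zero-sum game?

-77/37

Row minima: Port → -11, Border → -11, Airport → -13; maximin = -11.
Column maxima: Route-1 → 4, Route-2 → 11, Route-3 → 14; minimax = 4.
-11 ≠ 4, so there is no saddle point; optimal play is mixed.
Airport is strictly dominated by Border, so the inspector never plays it.
Route-3 is strictly dominated by Route-2 (it gives the inspector strictly more in every row), so the smuggler never plays it.
On the remaining 2×2 (Port, Border vs Route-1, Route-2):
Let the inspector play Port with probability p. Expected payoff against Route-1: 4p + (-11)(1−p) = 15p − 11; against Route-2: (-11)p + 11(1−p) = −22p + 11.
Setting these equal: 15p − 11 = −22p + 11 ⇒ 37p = 22 ⇒ p = 22/37, and the value is (15)·(22/37) − 11 = -77/37.
For the smuggler: with q = P(Route-1), equating Port's and Border's payoffs gives 15q − 11 = −22q + 11 ⇒ q = 22/37.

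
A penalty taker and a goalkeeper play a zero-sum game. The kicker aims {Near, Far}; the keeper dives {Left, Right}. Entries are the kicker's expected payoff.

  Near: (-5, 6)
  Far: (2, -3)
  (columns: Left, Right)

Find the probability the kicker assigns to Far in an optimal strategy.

11/16

Row minima: Near → -5, Far → -3; maximin = -3.
Column maxima: Left → 2, Right → 6; minimax = 2.
-3 ≠ 2, so there is no saddle point; optimal play is mixed.
Let the kicker play Near with probability p. Expected payoff against Left: (-5)p + 2(1−p) = −7p + 2; against Right: 6p + (-3)(1−p) = 9p − 3.
Setting these equal: −7p + 2 = 9p − 3 ⇒ −16p = -5 ⇒ p = 5/16, and the value is (-7)·(5/16) + 2 = -3/16.
For the keeper: with q = P(Left), equating Near's and Far's payoffs gives −11q + 6 = 5q − 3 ⇒ q = 9/16.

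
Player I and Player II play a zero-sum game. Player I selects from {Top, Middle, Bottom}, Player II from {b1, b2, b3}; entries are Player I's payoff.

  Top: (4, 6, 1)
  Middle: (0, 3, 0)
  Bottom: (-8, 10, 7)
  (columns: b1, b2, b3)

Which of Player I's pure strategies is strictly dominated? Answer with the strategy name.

Top gives a strictly higher payoff than Middle against every column: 4 > 0, 6 > 3, 1 > 0.
So Middle is strictly dominated and Player I never plays it.

Middle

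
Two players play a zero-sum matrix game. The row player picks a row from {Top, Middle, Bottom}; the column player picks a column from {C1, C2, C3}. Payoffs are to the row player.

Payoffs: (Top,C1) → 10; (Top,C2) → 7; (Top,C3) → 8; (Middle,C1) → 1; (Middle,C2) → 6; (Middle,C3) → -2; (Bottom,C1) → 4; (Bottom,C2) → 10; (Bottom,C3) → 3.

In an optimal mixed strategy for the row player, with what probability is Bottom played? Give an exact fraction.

Row minima: Top → 7, Middle → -2, Bottom → 3; maximin = 7.
Column maxima: C1 → 10, C2 → 10, C3 → 8; minimax = 8.
7 ≠ 8, so there is no saddle point; optimal play is mixed.
Middle is strictly dominated by Top, so the row player never plays it.
C1 is strictly dominated by C3 (it gives the row player strictly more in every row), so the column player never plays it.
On the remaining 2×2 (Top, Bottom vs C2, C3):
Let the row player play Top with probability p. Expected payoff against C2: 7p + 10(1−p) = −3p + 10; against C3: 8p + 3(1−p) = 5p + 3.
Setting these equal: −3p + 10 = 5p + 3 ⇒ −8p = -7 ⇒ p = 7/8, and the value is (-3)·(7/8) + 10 = 59/8.
For the column player: with q = P(C2), equating Top's and Bottom's payoffs gives −q + 8 = 7q + 3 ⇒ q = 5/8.

1/8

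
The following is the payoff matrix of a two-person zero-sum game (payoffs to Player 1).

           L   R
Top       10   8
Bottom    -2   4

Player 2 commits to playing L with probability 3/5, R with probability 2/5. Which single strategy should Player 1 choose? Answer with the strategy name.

Top

Expected payoff of Top: (3/5)·10 + (2/5)·8 = 46/5.
Expected payoff of Bottom: (3/5)·(-2) + (2/5)·4 = 2/5.
The largest is 46/5, so Player 1's best response is Top.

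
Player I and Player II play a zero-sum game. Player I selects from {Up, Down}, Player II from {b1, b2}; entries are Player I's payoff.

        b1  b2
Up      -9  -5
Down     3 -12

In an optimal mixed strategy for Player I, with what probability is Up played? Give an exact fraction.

15/19

Row minima: Up → -9, Down → -12; maximin = -9.
Column maxima: b1 → 3, b2 → -5; minimax = -5.
-9 ≠ -5, so there is no saddle point; optimal play is mixed.
Let Player I play Up with probability p. Expected payoff against b1: (-9)p + 3(1−p) = −12p + 3; against b2: (-5)p + (-12)(1−p) = 7p − 12.
Setting these equal: −12p + 3 = 7p − 12 ⇒ −19p = -15 ⇒ p = 15/19, and the value is (-12)·(15/19) + 3 = -123/19.
For Player II: with q = P(b1), equating Up's and Down's payoffs gives −4q − 5 = 15q − 12 ⇒ q = 7/19.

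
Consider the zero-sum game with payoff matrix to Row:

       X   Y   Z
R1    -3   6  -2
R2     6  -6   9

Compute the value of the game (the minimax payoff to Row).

Row minima: R1 → -3, R2 → -6; maximin = -3.
Column maxima: X → 6, Y → 6, Z → 9; minimax = 6.
-3 ≠ 6, so there is no saddle point; optimal play is mixed.
Z is strictly dominated by X (it gives Row strictly more in every row), so Column never plays it.
On the remaining 2×2 (R1, R2 vs X, Y):
Let Row play R1 with probability p. Expected payoff against X: (-3)p + 6(1−p) = −9p + 6; against Y: 6p + (-6)(1−p) = 12p − 6.
Setting these equal: −9p + 6 = 12p − 6 ⇒ −21p = -12 ⇒ p = 4/7, and the value is (-9)·(4/7) + 6 = 6/7.
For Column: with q = P(X), equating R1's and R2's payoffs gives −9q + 6 = 12q − 6 ⇒ q = 4/7.

6/7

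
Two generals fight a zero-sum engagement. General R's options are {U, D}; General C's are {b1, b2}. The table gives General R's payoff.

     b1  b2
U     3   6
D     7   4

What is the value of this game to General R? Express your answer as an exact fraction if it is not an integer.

Row minima: U → 3, D → 4; maximin = 4.
Column maxima: b1 → 7, b2 → 6; minimax = 6.
4 ≠ 6, so there is no saddle point; optimal play is mixed.
Let General R play U with probability p. Expected payoff against b1: 3p + 7(1−p) = −4p + 7; against b2: 6p + 4(1−p) = 2p + 4.
Setting these equal: −4p + 7 = 2p + 4 ⇒ −6p = -3 ⇒ p = 1/2, and the value is (-4)·(1/2) + 7 = 5.
For General C: with q = P(b1), equating U's and D's payoffs gives −3q + 6 = 3q + 4 ⇒ q = 1/3.

5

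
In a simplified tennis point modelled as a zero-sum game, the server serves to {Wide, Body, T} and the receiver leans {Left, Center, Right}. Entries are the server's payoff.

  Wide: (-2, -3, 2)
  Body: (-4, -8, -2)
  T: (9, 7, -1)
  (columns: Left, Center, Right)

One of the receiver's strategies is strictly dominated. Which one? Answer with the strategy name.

Center holds the server's payoff strictly below Left in every row: -3 < -2, -8 < -4, 7 < 9.
So Left is strictly dominated for the receiver.

Left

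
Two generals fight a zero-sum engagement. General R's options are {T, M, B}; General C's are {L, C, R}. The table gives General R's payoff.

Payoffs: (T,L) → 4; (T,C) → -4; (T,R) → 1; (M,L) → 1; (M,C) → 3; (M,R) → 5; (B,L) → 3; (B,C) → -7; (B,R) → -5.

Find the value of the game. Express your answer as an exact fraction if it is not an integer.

Row minima: T → -4, M → 1, B → -7; maximin = 1.
Column maxima: L → 4, C → 3, R → 5; minimax = 3.
1 ≠ 3, so there is no saddle point; optimal play is mixed.
B is strictly dominated by T, so General R never plays it.
R is strictly dominated by C (it gives General R strictly more in every row), so General C never plays it.
On the remaining 2×2 (T, M vs L, C):
Let General R play T with probability p. Expected payoff against L: 4p + 1(1−p) = 3p + 1; against C: (-4)p + 3(1−p) = −7p + 3.
Setting these equal: 3p + 1 = −7p + 3 ⇒ 10p = 2 ⇒ p = 1/5, and the value is (3)·(1/5) + 1 = 8/5.
For General C: with q = P(L), equating T's and M's payoffs gives 8q − 4 = −2q + 3 ⇒ q = 7/10.

8/5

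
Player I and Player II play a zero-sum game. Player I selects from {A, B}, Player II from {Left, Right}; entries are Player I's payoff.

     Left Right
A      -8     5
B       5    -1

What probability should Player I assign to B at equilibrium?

13/19

Row minima: A → -8, B → -1; maximin = -1.
Column maxima: Left → 5, Right → 5; minimax = 5.
-1 ≠ 5, so there is no saddle point; optimal play is mixed.
Let Player I play A with probability p. Expected payoff against Left: (-8)p + 5(1−p) = −13p + 5; against Right: 5p + (-1)(1−p) = 6p − 1.
Setting these equal: −13p + 5 = 6p − 1 ⇒ −19p = -6 ⇒ p = 6/19, and the value is (-13)·(6/19) + 5 = 17/19.
For Player II: with q = P(Left), equating A's and B's payoffs gives −13q + 5 = 6q − 1 ⇒ q = 6/19.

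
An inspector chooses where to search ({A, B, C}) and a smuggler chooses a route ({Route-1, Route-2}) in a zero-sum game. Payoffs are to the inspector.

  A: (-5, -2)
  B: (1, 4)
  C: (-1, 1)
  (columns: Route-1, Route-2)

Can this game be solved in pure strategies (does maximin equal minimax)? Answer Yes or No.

Row minima: A → -5, B → 1, C → -1; maximin = 1.
Column maxima: Route-1 → 1, Route-2 → 4; minimax = 1.
maximin = minimax = 1, so a saddle point exists.

Yes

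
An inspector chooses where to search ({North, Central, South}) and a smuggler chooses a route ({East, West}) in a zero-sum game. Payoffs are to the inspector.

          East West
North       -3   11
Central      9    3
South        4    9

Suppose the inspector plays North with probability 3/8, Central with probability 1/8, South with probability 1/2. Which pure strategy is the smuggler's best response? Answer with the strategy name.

East

If the smuggler plays East, the inspector's expected payoff is (3/8)·(-3) + (1/8)·9 + (1/2)·4 = 2.
If the smuggler plays West, the inspector's expected payoff is (3/8)·11 + (1/8)·3 + (1/2)·9 = 9.
The smuggler minimizes the inspector's payoff; the smallest is 2, so the best response is East.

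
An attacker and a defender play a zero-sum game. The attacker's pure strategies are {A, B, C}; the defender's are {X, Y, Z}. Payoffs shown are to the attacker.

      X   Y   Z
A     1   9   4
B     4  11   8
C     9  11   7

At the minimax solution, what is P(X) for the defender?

1/6

Row minima: A → 1, B → 4, C → 7; maximin = 7.
Column maxima: X → 9, Y → 11, Z → 8; minimax = 8.
7 ≠ 8, so there is no saddle point; optimal play is mixed.
A is strictly dominated by B, so the attacker never plays it.
Y is strictly dominated by X (it gives the attacker strictly more in every row), so the defender never plays it.
On the remaining 2×2 (B, C vs X, Z):
Let the attacker play B with probability p. Expected payoff against X: 4p + 9(1−p) = −5p + 9; against Z: 8p + 7(1−p) = p + 7.
Setting these equal: −5p + 9 = p + 7 ⇒ −6p = -2 ⇒ p = 1/3, and the value is (-5)·(1/3) + 9 = 22/3.
For the defender: with q = P(X), equating B's and C's payoffs gives −4q + 8 = 2q + 7 ⇒ q = 1/6.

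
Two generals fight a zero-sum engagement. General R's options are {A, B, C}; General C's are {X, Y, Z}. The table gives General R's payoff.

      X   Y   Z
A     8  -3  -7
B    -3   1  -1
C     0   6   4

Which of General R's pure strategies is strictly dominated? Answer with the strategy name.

B

C gives a strictly higher payoff than B against every column: 0 > -3, 6 > 1, 4 > -1.
So B is strictly dominated and General R never plays it.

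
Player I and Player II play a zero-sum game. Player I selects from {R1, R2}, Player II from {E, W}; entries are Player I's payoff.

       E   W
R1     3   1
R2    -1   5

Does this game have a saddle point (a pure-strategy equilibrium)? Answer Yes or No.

Row minima: R1 → 1, R2 → -1; maximin = 1.
Column maxima: E → 3, W → 5; minimax = 3.
1 ≠ 3, so no pure-strategy equilibrium exists.

No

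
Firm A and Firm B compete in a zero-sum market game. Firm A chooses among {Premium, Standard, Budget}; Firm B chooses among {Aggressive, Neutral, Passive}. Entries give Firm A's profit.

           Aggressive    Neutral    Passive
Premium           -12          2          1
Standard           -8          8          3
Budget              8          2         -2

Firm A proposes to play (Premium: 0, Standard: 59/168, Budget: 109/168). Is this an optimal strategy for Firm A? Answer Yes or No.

Against Aggressive this mix gives (59/168)·(-8) + (109/168)·8 = 50/21.
Against Neutral this mix gives (59/168)·8 + (109/168)·2 = 115/28.
Against Passive this mix gives (59/168)·3 + (109/168)·(-2) = -41/168.
Firm B will play Passive, holding Firm A to -41/168. Shifting weight toward the row that does better against Passive would raise this floor (the equalizing mix achieves 8/21 against both Passive and Aggressive), so the proposed strategy is not optimal.

No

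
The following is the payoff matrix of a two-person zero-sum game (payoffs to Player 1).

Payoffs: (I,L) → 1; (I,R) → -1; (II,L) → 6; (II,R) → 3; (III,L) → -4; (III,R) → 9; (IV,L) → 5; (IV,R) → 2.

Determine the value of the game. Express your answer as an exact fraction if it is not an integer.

Row minima: I → -1, II → 3, III → -4, IV → 2; maximin = 3.
Column maxima: L → 6, R → 9; minimax = 6.
3 ≠ 6, so there is no saddle point; optimal play is mixed.
I is strictly dominated by II, so Player 1 never plays it.
IV is strictly dominated by II, so Player 1 never plays it.
On the remaining 2×2 (II, III vs L, R):
Let Player 1 play II with probability p. Expected payoff against L: 6p + (-4)(1−p) = 10p − 4; against R: 3p + 9(1−p) = −6p + 9.
Setting these equal: 10p − 4 = −6p + 9 ⇒ 16p = 13 ⇒ p = 13/16, and the value is (10)·(13/16) − 4 = 33/8.
For Player 2: with q = P(L), equating II's and III's payoffs gives 3q + 3 = −13q + 9 ⇒ q = 3/8.

33/8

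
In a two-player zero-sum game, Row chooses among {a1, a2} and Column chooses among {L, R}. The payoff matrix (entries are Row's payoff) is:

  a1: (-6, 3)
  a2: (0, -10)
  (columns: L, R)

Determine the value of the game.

Row minima: a1 → -6, a2 → -10; maximin = -6.
Column maxima: L → 0, R → 3; minimax = 0.
-6 ≠ 0, so there is no saddle point; optimal play is mixed.
Let Row play a1 with probability p. Expected payoff against L: (-6)p + 0(1−p) = −6p; against R: 3p + (-10)(1−p) = 13p − 10.
Setting these equal: −6p = 13p − 10 ⇒ −19p = -10 ⇒ p = 10/19, and the value is (-6)·(10/19) = -60/19.
For Column: with q = P(L), equating a1's and a2's payoffs gives −9q + 3 = 10q − 10 ⇒ q = 13/19.

-60/19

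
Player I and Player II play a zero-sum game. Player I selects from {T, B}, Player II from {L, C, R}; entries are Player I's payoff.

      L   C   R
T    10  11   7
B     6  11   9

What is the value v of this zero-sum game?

Row minima: T → 7, B → 6; maximin = 7.
Column maxima: L → 10, C → 11, R → 9; minimax = 9.
7 ≠ 9, so there is no saddle point; optimal play is mixed.
C is strictly dominated by L (it gives Player I strictly more in every row), so Player II never plays it.
On the remaining 2×2 (T, B vs L, R):
Let Player I play T with probability p. Expected payoff against L: 10p + 6(1−p) = 4p + 6; against R: 7p + 9(1−p) = −2p + 9.
Setting these equal: 4p + 6 = −2p + 9 ⇒ 6p = 3 ⇒ p = 1/2, and the value is (4)·(1/2) + 6 = 8.
For Player II: with q = P(L), equating T's and B's payoffs gives 3q + 7 = −3q + 9 ⇒ q = 1/3.

8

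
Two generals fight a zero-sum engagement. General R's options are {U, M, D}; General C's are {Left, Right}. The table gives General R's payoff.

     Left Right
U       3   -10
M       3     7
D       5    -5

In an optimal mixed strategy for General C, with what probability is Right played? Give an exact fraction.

Row minima: U → -10, M → 3, D → -5; maximin = 3.
Column maxima: Left → 5, Right → 7; minimax = 5.
3 ≠ 5, so there is no saddle point; optimal play is mixed.
U is strictly dominated by D, so General R never plays it.
On the remaining 2×2 (M, D vs Left, Right):
Let General R play M with probability p. Expected payoff against Left: 3p + 5(1−p) = −2p + 5; against Right: 7p + (-5)(1−p) = 12p − 5.
Setting these equal: −2p + 5 = 12p − 5 ⇒ −14p = -10 ⇒ p = 5/7, and the value is (-2)·(5/7) + 5 = 25/7.
For General C: with q = P(Left), equating M's and D's payoffs gives −4q + 7 = 10q − 5 ⇒ q = 6/7.

1/7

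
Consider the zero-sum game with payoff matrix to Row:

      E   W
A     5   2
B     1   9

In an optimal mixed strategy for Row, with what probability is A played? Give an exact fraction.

8/11

Row minima: A → 2, B → 1; maximin = 2.
Column maxima: E → 5, W → 9; minimax = 5.
2 ≠ 5, so there is no saddle point; optimal play is mixed.
Let Row play A with probability p. Expected payoff against E: 5p + 1(1−p) = 4p + 1; against W: 2p + 9(1−p) = −7p + 9.
Setting these equal: 4p + 1 = −7p + 9 ⇒ 11p = 8 ⇒ p = 8/11, and the value is (4)·(8/11) + 1 = 43/11.
For Column: with q = P(E), equating A's and B's payoffs gives 3q + 2 = −8q + 9 ⇒ q = 7/11.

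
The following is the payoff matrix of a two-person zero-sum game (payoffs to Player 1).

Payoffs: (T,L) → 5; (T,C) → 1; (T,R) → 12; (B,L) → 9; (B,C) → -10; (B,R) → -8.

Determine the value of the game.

1

Row minima: T → 1, B → -10; maximin = 1.
Column maxima: L → 9, C → 1, R → 12; minimax = 1.
Since maximin = minimax = 1, there is a saddle point and the value is 1.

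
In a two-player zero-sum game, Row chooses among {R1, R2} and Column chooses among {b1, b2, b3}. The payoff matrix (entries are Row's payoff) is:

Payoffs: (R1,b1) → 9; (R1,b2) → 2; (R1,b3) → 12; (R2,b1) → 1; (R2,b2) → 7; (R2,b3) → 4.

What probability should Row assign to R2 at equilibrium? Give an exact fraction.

Row minima: R1 → 2, R2 → 1; maximin = 2.
Column maxima: b1 → 9, b2 → 7, b3 → 12; minimax = 7.
2 ≠ 7, so there is no saddle point; optimal play is mixed.
b3 is strictly dominated by b1 (it gives Row strictly more in every row), so Column never plays it.
On the remaining 2×2 (R1, R2 vs b1, b2):
Let Row play R1 with probability p. Expected payoff against b1: 9p + 1(1−p) = 8p + 1; against b2: 2p + 7(1−p) = −5p + 7.
Setting these equal: 8p + 1 = −5p + 7 ⇒ 13p = 6 ⇒ p = 6/13, and the value is (8)·(6/13) + 1 = 61/13.
For Column: with q = P(b1), equating R1's and R2's payoffs gives 7q + 2 = −6q + 7 ⇒ q = 5/13.

7/13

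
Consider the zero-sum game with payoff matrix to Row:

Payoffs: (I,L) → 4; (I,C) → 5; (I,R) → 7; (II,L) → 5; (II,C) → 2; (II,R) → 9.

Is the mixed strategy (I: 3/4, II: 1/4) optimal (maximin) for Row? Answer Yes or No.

Against L this mix gives (3/4)·4 + (1/4)·5 = 17/4.
Against C this mix gives (3/4)·5 + (1/4)·2 = 17/4.
Against R this mix gives (3/4)·7 + (1/4)·9 = 15/2.
All of Column's active replies (L, C) yield 17/4, and no column does worse for Row. The mix makes Column indifferent and guarantees 17/4, so it is optimal.

Yes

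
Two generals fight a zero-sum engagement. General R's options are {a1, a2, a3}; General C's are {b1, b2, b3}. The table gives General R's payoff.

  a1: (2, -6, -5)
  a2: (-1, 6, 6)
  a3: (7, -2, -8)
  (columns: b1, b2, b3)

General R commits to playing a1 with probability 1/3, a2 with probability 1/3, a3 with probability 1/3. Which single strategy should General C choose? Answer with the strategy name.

b3

If General C plays b1, General R's expected payoff is (1/3)·2 + (1/3)·(-1) + (1/3)·7 = 8/3.
If General C plays b2, General R's expected payoff is (1/3)·(-6) + (1/3)·6 + (1/3)·(-2) = -2/3.
If General C plays b3, General R's expected payoff is (1/3)·(-5) + (1/3)·6 + (1/3)·(-8) = -7/3.
General C minimizes General R's payoff; the smallest is -7/3, so the best response is b3.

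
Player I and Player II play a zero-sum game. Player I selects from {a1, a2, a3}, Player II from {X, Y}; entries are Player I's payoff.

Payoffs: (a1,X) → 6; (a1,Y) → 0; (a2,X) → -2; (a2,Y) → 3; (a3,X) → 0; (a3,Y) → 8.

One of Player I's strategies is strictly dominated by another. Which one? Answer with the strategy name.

a2

a3 gives a strictly higher payoff than a2 against every column: 0 > -2, 8 > 3.
So a2 is strictly dominated and Player I never plays it.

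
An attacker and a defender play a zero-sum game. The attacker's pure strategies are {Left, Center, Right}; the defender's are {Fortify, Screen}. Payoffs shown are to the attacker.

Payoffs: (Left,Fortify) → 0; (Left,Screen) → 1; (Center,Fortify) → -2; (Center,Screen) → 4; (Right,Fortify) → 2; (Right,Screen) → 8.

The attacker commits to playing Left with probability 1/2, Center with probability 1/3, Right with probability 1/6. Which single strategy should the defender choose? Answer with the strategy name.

Fortify

If the defender plays Fortify, the attacker's expected payoff is (1/2)·0 + (1/3)·(-2) + (1/6)·2 = -1/3.
If the defender plays Screen, the attacker's expected payoff is (1/2)·1 + (1/3)·4 + (1/6)·8 = 19/6.
The defender minimizes the attacker's payoff; the smallest is -1/3, so the best response is Fortify.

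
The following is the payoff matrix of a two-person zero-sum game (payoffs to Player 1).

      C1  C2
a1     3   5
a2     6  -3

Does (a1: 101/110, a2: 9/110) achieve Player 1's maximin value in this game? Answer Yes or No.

No

Against C1 this mix gives (101/110)·3 + (9/110)·6 = 357/110.
Against C2 this mix gives (101/110)·5 + (9/110)·(-3) = 239/55.
Player 2 will play C1, holding Player 1 to 357/110. Shifting weight toward the row that does better against C1 would raise this floor (the equalizing mix achieves 39/11 against both C1 and C2), so the proposed strategy is not optimal.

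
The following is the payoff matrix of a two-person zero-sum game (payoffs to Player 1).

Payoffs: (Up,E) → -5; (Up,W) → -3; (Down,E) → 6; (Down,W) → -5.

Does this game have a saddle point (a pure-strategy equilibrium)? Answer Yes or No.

No

Row minima: Up → -5, Down → -5; maximin = -5.
Column maxima: E → 6, W → -3; minimax = -3.
-5 ≠ -3, so no pure-strategy equilibrium exists.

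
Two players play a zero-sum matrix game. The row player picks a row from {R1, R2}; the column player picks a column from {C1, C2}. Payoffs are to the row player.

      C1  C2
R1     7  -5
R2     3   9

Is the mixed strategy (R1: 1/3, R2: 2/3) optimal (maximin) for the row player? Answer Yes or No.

Yes

Against C1 this mix gives (1/3)·7 + (2/3)·3 = 13/3.
Against C2 this mix gives (1/3)·(-5) + (2/3)·9 = 13/3.
All of the column player's active replies (C1, C2) yield 13/3, and no column does worse for the row player. The mix makes the column player indifferent and guarantees 13/3, so it is optimal.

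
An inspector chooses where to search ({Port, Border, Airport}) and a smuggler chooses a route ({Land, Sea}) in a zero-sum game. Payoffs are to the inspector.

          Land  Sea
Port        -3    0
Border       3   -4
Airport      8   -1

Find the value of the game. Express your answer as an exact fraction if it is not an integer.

Row minima: Port → -3, Border → -4, Airport → -1; maximin = -1.
Column maxima: Land → 8, Sea → 0; minimax = 0.
-1 ≠ 0, so there is no saddle point; optimal play is mixed.
Border is strictly dominated by Airport, so the inspector never plays it.
On the remaining 2×2 (Port, Airport vs Land, Sea):
Let the inspector play Port with probability p. Expected payoff against Land: (-3)p + 8(1−p) = −11p + 8; against Sea: 0p + (-1)(1−p) = p − 1.
Setting these equal: −11p + 8 = p − 1 ⇒ −12p = -9 ⇒ p = 3/4, and the value is (-11)·(3/4) + 8 = -1/4.
For the smuggler: with q = P(Land), equating Port's and Airport's payoffs gives −3q = 9q − 1 ⇒ q = 1/12.

-1/4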